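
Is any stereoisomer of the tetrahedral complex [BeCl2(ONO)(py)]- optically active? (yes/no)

All four vertices of a tetrahedron are equivalent and mutually adjacent, so cis/trans isomerism cannot arise.
Only one geometric arrangement is possible.

no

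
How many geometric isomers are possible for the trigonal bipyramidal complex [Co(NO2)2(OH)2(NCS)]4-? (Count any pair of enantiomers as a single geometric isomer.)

In a trigonal bipyramid the two axial positions differ from the three equatorial ones.
Placing the ligands in turn and identifying arrangements related by rotation or reflection leaves 5 distinct geometric isomers.

5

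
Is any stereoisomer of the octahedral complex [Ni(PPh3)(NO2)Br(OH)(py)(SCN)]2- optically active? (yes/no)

Systematic enumeration (placing each ligand type in turn and discarding arrangements equivalent by rotation or reflection) gives 15 geometric isomers.
Of these, 15 lack any improper symmetry element and so occur as enantiomeric pairs, giving 15 + 15 = 30 stereoisomers in total.

yes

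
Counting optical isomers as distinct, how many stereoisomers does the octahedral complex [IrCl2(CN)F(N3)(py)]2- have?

15

The six octahedral sites form three mutually perpendicular trans pairs.
Exhaustive case analysis gives 9 geometric isomers.
Of these, 6 lack any improper symmetry element and so occur as enantiomeric pairs, giving 9 + 6 = 15 stereoisomers in total.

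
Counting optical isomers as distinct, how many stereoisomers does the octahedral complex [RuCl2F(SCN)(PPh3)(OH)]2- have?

An octahedron has six vertices in three trans pairs; every non-trans pair is cis.
Systematic enumeration (placing each ligand type in turn and discarding arrangements equivalent by rotation or reflection) gives 9 geometric isomers.
Of these, 6 lack any improper symmetry element and so occur as enantiomeric pairs, giving 9 + 6 = 15 stereoisomers in total.

15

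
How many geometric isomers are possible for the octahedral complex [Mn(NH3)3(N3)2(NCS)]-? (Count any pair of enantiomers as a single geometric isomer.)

An octahedron has six vertices in three trans pairs; every non-trans pair is cis.
Working through the distinct placements yields 3 geometric isomers: NH3 mer, N3 trans; NH3 mer, N3 cis; NH3 fac, N3 cis.

3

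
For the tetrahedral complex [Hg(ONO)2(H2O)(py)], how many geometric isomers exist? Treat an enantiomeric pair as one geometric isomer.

1

Only one geometric arrangement is possible.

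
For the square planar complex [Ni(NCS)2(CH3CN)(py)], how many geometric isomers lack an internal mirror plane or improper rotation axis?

0

In a square planar complex each vertex has one trans partner and two cis neighbours.
The distinct arrangements are (2 in all): NCS cis; NCS trans.
Each arrangement has an internal mirror plane or centre of symmetry, so none is chiral.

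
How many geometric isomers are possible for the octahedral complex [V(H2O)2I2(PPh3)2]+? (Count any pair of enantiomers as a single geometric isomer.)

An octahedron has six vertices in three trans pairs; every non-trans pair is cis.
Working through the distinct placements yields 5 geometric isomers: H2O trans, I trans, PPh3 trans; H2O trans, I cis, PPh3 cis; H2O cis, I cis, PPh3 trans; H2O cis, I cis, PPh3 cis (chiral); H2O cis, I trans, PPh3 cis.

5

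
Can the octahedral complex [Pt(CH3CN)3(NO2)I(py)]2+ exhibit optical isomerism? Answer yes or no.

yes

The six octahedral sites form three mutually perpendicular trans pairs.
The distinct arrangements are (4 in all): CH3CN mer (3 arrangements); CH3CN fac (chiral).
One of these lacks any improper symmetry element and so occurs as an enantiomeric pair, giving 4 + 1 = 5 stereoisomers in total.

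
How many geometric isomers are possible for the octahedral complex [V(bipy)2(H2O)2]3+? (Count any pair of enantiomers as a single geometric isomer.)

2

In an octahedral complex each vertex has one trans partner and four cis neighbours.
Each bipy is bidentate and must span two cis positions.
Systematic placement gives 2 geometric isomers: H2O trans; H2O cis (chiral).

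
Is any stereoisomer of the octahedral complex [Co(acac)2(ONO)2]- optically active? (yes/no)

The six octahedral sites form three mutually perpendicular trans pairs.
Each acac is bidentate and must span two cis positions.
There are 2 geometric isomers: ONO trans; ONO cis (chiral).
One of these lacks any improper symmetry element and so occurs as an enantiomeric pair, giving 2 + 1 = 3 stereoisomers in total.

yes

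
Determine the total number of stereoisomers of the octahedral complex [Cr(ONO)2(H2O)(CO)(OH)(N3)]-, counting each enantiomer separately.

Placing the ligands in turn and identifying arrangements related by rotation or reflection leaves 9 distinct geometric isomers.
Of these, 6 lack any improper symmetry element and so occur as enantiomeric pairs, giving 9 + 6 = 15 stereoisomers in total.

15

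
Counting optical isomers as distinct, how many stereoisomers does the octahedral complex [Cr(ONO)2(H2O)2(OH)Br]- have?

8

In an octahedral complex each vertex has one trans partner and four cis neighbours.
There are 6 geometric isomers: ONO trans, H2O cis; ONO cis, H2O cis (3 arrangements, 2 chiral); ONO trans, H2O trans; ONO cis, H2O trans.
Of these, 2 lack any improper symmetry element and so occur as enantiomeric pairs, giving 6 + 2 = 8 stereoisomers in total.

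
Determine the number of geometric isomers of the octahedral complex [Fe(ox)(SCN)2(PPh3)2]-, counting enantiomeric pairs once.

3

An octahedron has six vertices in three trans pairs; every non-trans pair is cis.
Each ox is bidentate and must span two cis positions.
The distinct arrangements are (3 in all): SCN cis, PPh3 trans; SCN cis, PPh3 cis (chiral); SCN trans, PPh3 cis.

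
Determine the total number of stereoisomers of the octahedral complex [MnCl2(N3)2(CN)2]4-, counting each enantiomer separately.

The six octahedral sites form three mutually perpendicular trans pairs.
Working through the distinct placements yields 5 geometric isomers: Cl trans, N3 trans, CN trans; Cl cis, N3 cis, CN trans; Cl cis, N3 trans, CN cis; Cl cis, N3 cis, CN cis (chiral); Cl trans, N3 cis, CN cis.
One of these lacks any improper symmetry element and so occurs as an enantiomeric pair, giving 5 + 1 = 6 stereoisomers in total.

6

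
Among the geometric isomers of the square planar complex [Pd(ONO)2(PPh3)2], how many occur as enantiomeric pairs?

0

In a square planar complex each vertex has one trans partner and two cis neighbours.
There are 2 geometric isomers: ONO cis; ONO trans.
Each arrangement has an internal mirror plane or centre of symmetry, so none is chiral.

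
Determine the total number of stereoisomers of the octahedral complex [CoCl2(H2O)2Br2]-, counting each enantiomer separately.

There are 5 geometric isomers: Cl trans, H2O trans, Br trans; Cl cis, H2O cis, Br trans; Cl cis, H2O trans, Br cis; Cl cis, H2O cis, Br cis (chiral); Cl trans, H2O cis, Br cis.
One of these lacks any improper symmetry element and so occurs as an enantiomeric pair, giving 5 + 1 = 6 stereoisomers in total.

6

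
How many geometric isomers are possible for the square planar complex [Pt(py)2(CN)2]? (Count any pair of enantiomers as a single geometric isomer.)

2

Systematic placement gives 2 geometric isomers: py cis; py trans.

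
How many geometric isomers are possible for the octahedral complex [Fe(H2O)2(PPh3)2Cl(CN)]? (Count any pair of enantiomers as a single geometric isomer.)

6

An octahedron has six vertices in three trans pairs; every non-trans pair is cis.
Working through the distinct placements yields 6 geometric isomers: H2O trans, PPh3 trans; H2O cis, PPh3 cis (3 arrangements, 2 chiral); H2O cis, PPh3 trans; H2O trans, PPh3 cis.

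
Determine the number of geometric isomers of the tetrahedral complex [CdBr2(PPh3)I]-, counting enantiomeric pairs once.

All four vertices of a tetrahedron are equivalent and mutually adjacent, so cis/trans isomerism cannot arise.
Only one geometric arrangement is possible.

1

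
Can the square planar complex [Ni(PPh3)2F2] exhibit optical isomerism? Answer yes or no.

no

A square has two trans pairs of vertices; adjacent vertices are cis.
The distinct arrangements are (2 in all): PPh3 cis; PPh3 trans.
Each arrangement has an internal mirror plane or centre of symmetry, so none is chiral.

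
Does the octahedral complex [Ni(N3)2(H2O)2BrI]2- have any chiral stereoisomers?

Systematic placement gives 6 geometric isomers: N3 trans, H2O cis; N3 cis, H2O cis (3 arrangements, 2 chiral); N3 trans, H2O trans; N3 cis, H2O trans.
Of these, 2 lack any improper symmetry element and so occur as enantiomeric pairs, giving 6 + 2 = 8 stereoisomers in total.

yes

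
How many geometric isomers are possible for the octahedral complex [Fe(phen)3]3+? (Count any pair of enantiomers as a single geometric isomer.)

1

In an octahedral complex each vertex has one trans partner and four cis neighbours.
Each phen is bidentate and must span two cis positions.
Only one geometric arrangement is possible; it has no improper symmetry element, so it exists as a pair of enantiomers (2 stereoisomers).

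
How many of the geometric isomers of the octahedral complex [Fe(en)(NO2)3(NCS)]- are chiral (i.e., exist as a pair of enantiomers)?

0

An octahedron has six vertices in three trans pairs; every non-trans pair is cis.
Each en is bidentate and must span two cis positions.
Systematic placement gives 2 geometric isomers: NO2 fac; NO2 mer.
Each arrangement has an internal mirror plane or centre of symmetry, so none is chiral.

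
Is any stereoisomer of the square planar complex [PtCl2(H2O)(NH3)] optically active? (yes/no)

A square has two trans pairs of vertices; adjacent vertices are cis.
Systematic placement gives 2 geometric isomers: Cl cis; Cl trans.
Each arrangement has an internal mirror plane or centre of symmetry, so none is chiral.

no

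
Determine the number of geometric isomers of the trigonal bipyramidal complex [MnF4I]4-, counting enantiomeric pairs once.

2

The distinct arrangements are (2 in all): I equatorial; I axial.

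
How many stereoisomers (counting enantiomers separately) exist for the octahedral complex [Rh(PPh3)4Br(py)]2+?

An octahedron has six vertices in three trans pairs; every non-trans pair is cis.
The distinct arrangements are (2 in all): Br and py mutually cis; Br and py mutually trans.
Each arrangement has an internal mirror plane or centre of symmetry, so none is chiral.

2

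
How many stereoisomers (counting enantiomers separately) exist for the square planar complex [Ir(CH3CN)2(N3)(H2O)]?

2

A square has two trans pairs of vertices; adjacent vertices are cis.
There are 2 geometric isomers: CH3CN cis; CH3CN trans.
Each arrangement has an internal mirror plane or centre of symmetry, so none is chiral.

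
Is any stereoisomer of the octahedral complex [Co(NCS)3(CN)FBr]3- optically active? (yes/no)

An octahedron has six vertices in three trans pairs; every non-trans pair is cis.
Systematic placement gives 4 geometric isomers: NCS mer (3 arrangements); NCS fac (chiral).
One of these lacks any improper symmetry element and so occurs as an enantiomeric pair, giving 4 + 1 = 5 stereoisomers in total.

yes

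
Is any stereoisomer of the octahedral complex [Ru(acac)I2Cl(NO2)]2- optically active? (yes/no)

yes

An octahedron has six vertices in three trans pairs; every non-trans pair is cis.
Each acac is bidentate and must span two cis positions.
Systematic placement gives 4 geometric isomers: I cis (3 arrangements, 2 chiral); I trans.
Of these, 2 lack any improper symmetry element and so occur as enantiomeric pairs, giving 4 + 2 = 6 stereoisomers in total.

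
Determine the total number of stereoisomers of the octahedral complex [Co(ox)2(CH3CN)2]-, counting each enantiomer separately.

The six octahedral sites form three mutually perpendicular trans pairs.
Each ox is bidentate and must span two cis positions.
Systematic placement gives 2 geometric isomers: CH3CN trans; CH3CN cis (chiral).
One of these lacks any improper symmetry element and so occurs as an enantiomeric pair, giving 2 + 1 = 3 stereoisomers in total.

3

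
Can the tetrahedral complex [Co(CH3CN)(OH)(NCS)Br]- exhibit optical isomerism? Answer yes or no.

yes

All four vertices of a tetrahedron are equivalent and mutually adjacent, so cis/trans isomerism cannot arise.
Only one geometric arrangement is possible; it has no improper symmetry element, so it exists as a pair of enantiomers (2 stereoisomers).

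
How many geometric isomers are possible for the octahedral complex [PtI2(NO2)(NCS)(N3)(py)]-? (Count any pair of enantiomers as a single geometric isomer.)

Placing the ligands in turn and identifying arrangements related by rotation or reflection leaves 9 distinct geometric isomers.

9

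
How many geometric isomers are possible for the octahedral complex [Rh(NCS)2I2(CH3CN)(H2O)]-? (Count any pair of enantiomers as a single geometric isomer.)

6

An octahedron has six vertices in three trans pairs; every non-trans pair is cis.
Working through the distinct placements yields 6 geometric isomers: NCS trans, I trans; NCS cis, I cis (3 arrangements, 2 chiral); NCS trans, I cis; NCS cis, I trans.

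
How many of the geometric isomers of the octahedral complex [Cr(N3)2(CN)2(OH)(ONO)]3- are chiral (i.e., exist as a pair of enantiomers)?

In an octahedral complex each vertex has one trans partner and four cis neighbours.
There are 6 geometric isomers: N3 trans, CN trans; N3 cis, CN trans; N3 cis, CN cis (3 arrangements, 2 chiral); N3 trans, CN cis.
Of these, 2 lack any improper symmetry element and so occur as enantiomeric pairs, giving 6 + 2 = 8 stereoisomers in total.

2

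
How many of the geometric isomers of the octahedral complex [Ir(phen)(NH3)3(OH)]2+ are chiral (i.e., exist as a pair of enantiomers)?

0

An octahedron has six vertices in three trans pairs; every non-trans pair is cis.
Each phen is bidentate and must span two cis positions.
Working through the distinct placements yields 2 geometric isomers: NH3 mer; NH3 fac.
Each arrangement has an internal mirror plane or centre of symmetry, so none is chiral.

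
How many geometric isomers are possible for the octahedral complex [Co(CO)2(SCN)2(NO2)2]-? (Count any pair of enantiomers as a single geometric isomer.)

5

Working through the distinct placements yields 5 geometric isomers: CO trans, SCN trans, NO2 trans; CO trans, SCN cis, NO2 cis; CO cis, SCN trans, NO2 cis; CO cis, SCN cis, NO2 cis (chiral); CO cis, SCN cis, NO2 trans.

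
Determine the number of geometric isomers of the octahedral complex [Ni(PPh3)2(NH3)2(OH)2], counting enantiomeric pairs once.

5

The six octahedral sites form three mutually perpendicular trans pairs.
Systematic placement gives 5 geometric isomers: PPh3 trans, NH3 trans, OH trans; PPh3 cis, NH3 trans, OH cis; PPh3 trans, NH3 cis, OH cis; PPh3 cis, NH3 cis, OH cis (chiral); PPh3 cis, NH3 cis, OH trans.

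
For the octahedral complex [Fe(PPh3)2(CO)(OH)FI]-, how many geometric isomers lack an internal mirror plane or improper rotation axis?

6

Exhaustive case analysis gives 9 geometric isomers.
Of these, 6 lack any improper symmetry element and so occur as enantiomeric pairs, giving 9 + 6 = 15 stereoisomers in total.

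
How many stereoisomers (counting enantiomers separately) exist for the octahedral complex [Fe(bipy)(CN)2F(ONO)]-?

In an octahedral complex each vertex has one trans partner and four cis neighbours.
Each bipy is bidentate and must span two cis positions.
Working through the distinct placements yields 4 geometric isomers: CN trans; CN cis (3 arrangements, 2 chiral).
Of these, 2 lack any improper symmetry element and so occur as enantiomeric pairs, giving 4 + 2 = 6 stereoisomers in total.

6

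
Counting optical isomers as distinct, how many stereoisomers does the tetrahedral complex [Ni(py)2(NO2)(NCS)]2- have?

1

In a tetrahedral complex all four positions are equivalent and every pair of ligands is adjacent — there is no cis/trans distinction.
Only one geometric arrangement is possible.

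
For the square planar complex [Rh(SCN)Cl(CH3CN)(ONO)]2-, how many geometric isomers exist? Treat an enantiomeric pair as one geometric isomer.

A square has two trans pairs of vertices; adjacent vertices are cis.
Working through the distinct placements yields 3 geometric isomers: (CH3CN/ONO trans, Cl/SCN trans); (CH3CN/SCN trans, Cl/ONO trans); (CH3CN/Cl trans, ONO/SCN trans).

3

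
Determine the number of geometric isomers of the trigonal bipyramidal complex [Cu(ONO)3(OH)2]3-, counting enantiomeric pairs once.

3

A trigonal bipyramid has two axial and three equatorial sites, which are chemically inequivalent.
There are 3 geometric isomers: OH both axial; OH one axial, one equatorial; OH both equatorial.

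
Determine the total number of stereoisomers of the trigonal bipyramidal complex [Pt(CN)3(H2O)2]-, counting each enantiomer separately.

3

There are 3 geometric isomers: H2O both equatorial; H2O one axial, one equatorial; H2O both axial.
Each arrangement has an internal mirror plane or centre of symmetry, so none is chiral.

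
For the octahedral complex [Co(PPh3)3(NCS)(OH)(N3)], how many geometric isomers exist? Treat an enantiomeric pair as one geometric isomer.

4

An octahedron has six vertices in three trans pairs; every non-trans pair is cis.
There are 4 geometric isomers: PPh3 mer (3 arrangements); PPh3 fac (chiral).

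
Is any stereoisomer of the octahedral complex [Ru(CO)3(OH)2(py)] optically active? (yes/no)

no

In an octahedral complex each vertex has one trans partner and four cis neighbours.
Systematic placement gives 3 geometric isomers: CO mer, OH cis; CO mer, OH trans; CO fac, OH cis.
Each arrangement has an internal mirror plane or centre of symmetry, so none is chiral.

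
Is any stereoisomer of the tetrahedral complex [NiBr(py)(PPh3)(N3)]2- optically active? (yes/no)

yes

Only one geometric arrangement is possible; it has no improper symmetry element, so it exists as a pair of enantiomers (2 stereoisomers).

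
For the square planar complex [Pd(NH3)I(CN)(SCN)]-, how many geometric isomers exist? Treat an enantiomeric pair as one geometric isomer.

A square has two trans pairs of vertices; adjacent vertices are cis.
Systematic placement gives 3 geometric isomers: (CN/NH3 trans, I/SCN trans); (CN/SCN trans, I/NH3 trans); (CN/I trans, NH3/SCN trans).

3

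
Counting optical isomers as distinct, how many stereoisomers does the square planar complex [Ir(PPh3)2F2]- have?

A square has two trans pairs of vertices; adjacent vertices are cis.
Working through the distinct placements yields 2 geometric isomers: PPh3 cis; PPh3 trans.
Each arrangement has an internal mirror plane or centre of symmetry, so none is chiral.

2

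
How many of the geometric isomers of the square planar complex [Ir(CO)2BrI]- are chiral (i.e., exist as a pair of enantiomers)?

0

In a square planar complex each vertex has one trans partner and two cis neighbours.
There are 2 geometric isomers: CO cis; CO trans.
Each arrangement has an internal mirror plane or centre of symmetry, so none is chiral.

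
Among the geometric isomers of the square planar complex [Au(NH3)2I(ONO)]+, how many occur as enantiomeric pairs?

In a square planar complex each vertex has one trans partner and two cis neighbours.
Systematic placement gives 2 geometric isomers: NH3 cis; NH3 trans.
Each arrangement has an internal mirror plane or centre of symmetry, so none is chiral.

0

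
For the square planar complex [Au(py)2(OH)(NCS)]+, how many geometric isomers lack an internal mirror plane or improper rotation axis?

Systematic placement gives 2 geometric isomers: py cis; py trans.
Each arrangement has an internal mirror plane or centre of symmetry, so none is chiral.

0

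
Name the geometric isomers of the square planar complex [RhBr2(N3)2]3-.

cis and trans

In a square planar complex each vertex has one trans partner and two cis neighbours.
Systematic placement gives 2 geometric isomers: Br cis; Br trans.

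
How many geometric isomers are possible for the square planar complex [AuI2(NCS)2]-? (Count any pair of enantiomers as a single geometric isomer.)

A square has two trans pairs of vertices; adjacent vertices are cis.
The distinct arrangements are (2 in all): I cis; I trans.

2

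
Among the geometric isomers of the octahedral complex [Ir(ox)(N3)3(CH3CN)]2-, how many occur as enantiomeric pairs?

0

The six octahedral sites form three mutually perpendicular trans pairs.
Each ox is bidentate and must span two cis positions.
There are 2 geometric isomers: N3 fac; N3 mer.
Each arrangement has an internal mirror plane or centre of symmetry, so none is chiral.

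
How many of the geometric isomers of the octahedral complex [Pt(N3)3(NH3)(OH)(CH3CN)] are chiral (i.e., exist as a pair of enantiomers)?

1

Working through the distinct placements yields 4 geometric isomers: N3 mer (3 arrangements); N3 fac (chiral).
One of these lacks any improper symmetry element and so occurs as an enantiomeric pair, giving 4 + 1 = 5 stereoisomers in total.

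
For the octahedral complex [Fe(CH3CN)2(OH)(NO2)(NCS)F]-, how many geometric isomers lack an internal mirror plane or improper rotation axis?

The six octahedral sites form three mutually perpendicular trans pairs.
Systematic enumeration (placing each ligand type in turn and discarding arrangements equivalent by rotation or reflection) gives 9 geometric isomers.
Of these, 6 lack any improper symmetry element and so occur as enantiomeric pairs, giving 9 + 6 = 15 stereoisomers in total.

6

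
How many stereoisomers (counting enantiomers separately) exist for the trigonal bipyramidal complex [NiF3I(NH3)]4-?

4

The distinct arrangements are (4 in all): I equatorial, NH3 equatorial; I axial, NH3 equatorial; I equatorial, NH3 axial; I axial, NH3 axial.
Each arrangement has an internal mirror plane or centre of symmetry, so none is chiral.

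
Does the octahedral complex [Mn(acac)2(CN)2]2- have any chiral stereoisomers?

In an octahedral complex each vertex has one trans partner and four cis neighbours.
Each acac is bidentate and must span two cis positions.
There are 2 geometric isomers: CN trans; CN cis (chiral).
One of these lacks any improper symmetry element and so occurs as an enantiomeric pair, giving 2 + 1 = 3 stereoisomers in total.

yes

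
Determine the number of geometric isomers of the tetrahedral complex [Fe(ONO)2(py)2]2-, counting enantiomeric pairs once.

1

Only one geometric arrangement is possible.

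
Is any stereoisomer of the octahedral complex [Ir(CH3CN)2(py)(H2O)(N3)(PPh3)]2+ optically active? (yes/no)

An octahedron has six vertices in three trans pairs; every non-trans pair is cis.
Systematic enumeration (placing each ligand type in turn and discarding arrangements equivalent by rotation or reflection) gives 9 geometric isomers.
Of these, 6 lack any improper symmetry element and so occur as enantiomeric pairs, giving 9 + 6 = 15 stereoisomers in total.

yes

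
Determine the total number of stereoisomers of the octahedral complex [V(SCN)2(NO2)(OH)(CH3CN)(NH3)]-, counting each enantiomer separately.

The six octahedral sites form three mutually perpendicular trans pairs.
Placing the ligands in turn and identifying arrangements related by rotation or reflection leaves 9 distinct geometric isomers.
Of these, 6 lack any improper symmetry element and so occur as enantiomeric pairs, giving 9 + 6 = 15 stereoisomers in total.

15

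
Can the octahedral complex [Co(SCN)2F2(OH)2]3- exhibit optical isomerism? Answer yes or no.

In an octahedral complex each vertex has one trans partner and four cis neighbours.
The distinct arrangements are (5 in all): SCN trans, F trans, OH trans; SCN cis, F trans, OH cis; SCN trans, F cis, OH cis; SCN cis, F cis, OH cis (chiral); SCN cis, F cis, OH trans.
One of these lacks any improper symmetry element and so occurs as an enantiomeric pair, giving 5 + 1 = 6 stereoisomers in total.

yes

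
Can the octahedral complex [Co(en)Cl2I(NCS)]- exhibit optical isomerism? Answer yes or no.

The six octahedral sites form three mutually perpendicular trans pairs.
Each en is bidentate and must span two cis positions.
Working through the distinct placements yields 4 geometric isomers: Cl trans; Cl cis (3 arrangements, 2 chiral).
Of these, 2 lack any improper symmetry element and so occur as enantiomeric pairs, giving 4 + 2 = 6 stereoisomers in total.

yes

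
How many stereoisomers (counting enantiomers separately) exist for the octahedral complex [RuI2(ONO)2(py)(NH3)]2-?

The distinct arrangements are (6 in all): I trans, ONO cis; I trans, ONO trans; I cis, ONO cis (3 arrangements, 2 chiral); I cis, ONO trans.
Of these, 2 lack any improper symmetry element and so occur as enantiomeric pairs, giving 6 + 2 = 8 stereoisomers in total.

8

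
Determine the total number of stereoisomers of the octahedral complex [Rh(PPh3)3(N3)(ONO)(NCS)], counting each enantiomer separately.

Working through the distinct placements yields 4 geometric isomers: PPh3 mer (3 arrangements); PPh3 fac (chiral).
One of these lacks any improper symmetry element and so occurs as an enantiomeric pair, giving 4 + 1 = 5 stereoisomers in total.

5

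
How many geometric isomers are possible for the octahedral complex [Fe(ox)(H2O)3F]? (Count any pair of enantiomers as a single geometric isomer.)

The six octahedral sites form three mutually perpendicular trans pairs.
Each ox is bidentate and must span two cis positions.
Systematic placement gives 2 geometric isomers: H2O fac; H2O mer.

2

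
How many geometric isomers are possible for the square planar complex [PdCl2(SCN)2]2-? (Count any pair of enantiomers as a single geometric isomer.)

2

A square has two trans pairs of vertices; adjacent vertices are cis.
The distinct arrangements are (2 in all): Cl cis; Cl trans.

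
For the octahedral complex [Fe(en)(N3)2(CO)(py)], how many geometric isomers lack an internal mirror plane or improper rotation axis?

An octahedron has six vertices in three trans pairs; every non-trans pair is cis.
Each en is bidentate and must span two cis positions.
There are 4 geometric isomers: N3 cis (3 arrangements, 2 chiral); N3 trans.
Of these, 2 lack any improper symmetry element and so occur as enantiomeric pairs, giving 4 + 2 = 6 stereoisomers in total.

2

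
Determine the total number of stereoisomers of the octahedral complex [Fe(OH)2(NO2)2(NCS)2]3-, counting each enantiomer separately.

In an octahedral complex each vertex has one trans partner and four cis neighbours.
Systematic placement gives 5 geometric isomers: OH trans, NO2 trans, NCS trans; OH cis, NO2 cis, NCS trans; OH trans, NO2 cis, NCS cis; OH cis, NO2 cis, NCS cis (chiral); OH cis, NO2 trans, NCS cis.
One of these lacks any improper symmetry element and so occurs as an enantiomeric pair, giving 5 + 1 = 6 stereoisomers in total.

6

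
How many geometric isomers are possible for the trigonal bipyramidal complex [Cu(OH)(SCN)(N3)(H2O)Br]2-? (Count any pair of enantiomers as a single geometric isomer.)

10

In a trigonal bipyramid the two axial positions differ from the three equatorial ones.
Placing the ligands in turn and identifying arrangements related by rotation or reflection leaves 10 distinct geometric isomers.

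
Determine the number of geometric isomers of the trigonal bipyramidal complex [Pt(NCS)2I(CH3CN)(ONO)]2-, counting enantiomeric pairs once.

In a trigonal bipyramid the two axial positions differ from the three equatorial ones.
Exhaustive case analysis gives 7 geometric isomers.

7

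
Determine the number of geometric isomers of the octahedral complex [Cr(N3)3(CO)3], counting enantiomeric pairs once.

In an octahedral complex each vertex has one trans partner and four cis neighbours.
Systematic placement gives 2 geometric isomers: N3 mer; N3 fac.

2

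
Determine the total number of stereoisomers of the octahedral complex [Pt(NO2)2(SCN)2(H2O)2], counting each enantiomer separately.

In an octahedral complex each vertex has one trans partner and four cis neighbours.
There are 5 geometric isomers: NO2 trans, SCN trans, H2O trans; NO2 cis, SCN cis, H2O trans; NO2 cis, SCN trans, H2O cis; NO2 cis, SCN cis, H2O cis (chiral); NO2 trans, SCN cis, H2O cis.
One of these lacks any improper symmetry element and so occurs as an enantiomeric pair, giving 5 + 1 = 6 stereoisomers in total.

6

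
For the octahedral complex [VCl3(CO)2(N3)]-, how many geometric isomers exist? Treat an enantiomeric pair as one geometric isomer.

3

An octahedron has six vertices in three trans pairs; every non-trans pair is cis.
The distinct arrangements are (3 in all): Cl mer, CO trans; Cl fac, CO cis; Cl mer, CO cis.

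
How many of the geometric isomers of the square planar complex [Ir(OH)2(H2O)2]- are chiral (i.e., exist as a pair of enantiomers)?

0

In a square planar complex each vertex has one trans partner and two cis neighbours.
Working through the distinct placements yields 2 geometric isomers: OH cis; OH trans.
Each arrangement has an internal mirror plane or centre of symmetry, so none is chiral.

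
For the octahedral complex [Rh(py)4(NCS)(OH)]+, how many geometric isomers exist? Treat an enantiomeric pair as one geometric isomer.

The six octahedral sites form three mutually perpendicular trans pairs.
There are 2 geometric isomers: NCS and OH mutually trans; NCS and OH mutually cis.

2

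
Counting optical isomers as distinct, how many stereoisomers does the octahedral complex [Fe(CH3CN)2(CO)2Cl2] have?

Systematic placement gives 5 geometric isomers: CH3CN trans, CO trans, Cl trans; CH3CN trans, CO cis, Cl cis; CH3CN cis, CO cis, Cl trans; CH3CN cis, CO cis, Cl cis (chiral); CH3CN cis, CO trans, Cl cis.
One of these lacks any improper symmetry element and so occurs as an enantiomeric pair, giving 5 + 1 = 6 stereoisomers in total.

6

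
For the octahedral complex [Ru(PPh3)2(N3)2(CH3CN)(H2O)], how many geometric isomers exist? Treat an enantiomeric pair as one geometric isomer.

6

An octahedron has six vertices in three trans pairs; every non-trans pair is cis.
The distinct arrangements are (6 in all): PPh3 trans, N3 trans; PPh3 cis, N3 cis (3 arrangements, 2 chiral); PPh3 trans, N3 cis; PPh3 cis, N3 trans.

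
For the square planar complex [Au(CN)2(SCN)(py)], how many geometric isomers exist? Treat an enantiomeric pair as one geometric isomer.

2

In a square planar complex each vertex has one trans partner and two cis neighbours.
There are 2 geometric isomers: CN cis; CN trans.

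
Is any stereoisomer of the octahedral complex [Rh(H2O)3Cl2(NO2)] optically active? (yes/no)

no

There are 3 geometric isomers: H2O mer, Cl trans; H2O fac, Cl cis; H2O mer, Cl cis.
Each arrangement has an internal mirror plane or centre of symmetry, so none is chiral.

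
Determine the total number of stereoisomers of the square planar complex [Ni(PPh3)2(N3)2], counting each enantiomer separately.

A square has two trans pairs of vertices; adjacent vertices are cis.
Systematic placement gives 2 geometric isomers: PPh3 cis; PPh3 trans.
Each arrangement has an internal mirror plane or centre of symmetry, so none is chiral.

2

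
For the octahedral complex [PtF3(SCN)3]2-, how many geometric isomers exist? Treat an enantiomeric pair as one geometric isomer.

An octahedron has six vertices in three trans pairs; every non-trans pair is cis.
The distinct arrangements are (2 in all): F mer; F fac.

2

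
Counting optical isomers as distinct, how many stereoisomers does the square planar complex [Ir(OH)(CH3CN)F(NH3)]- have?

In a square planar complex each vertex has one trans partner and two cis neighbours.
Working through the distinct placements yields 3 geometric isomers: (CH3CN/NH3 trans, F/OH trans); (CH3CN/OH trans, F/NH3 trans); (CH3CN/F trans, NH3/OH trans).
Each arrangement has an internal mirror plane or centre of symmetry, so none is chiral.

3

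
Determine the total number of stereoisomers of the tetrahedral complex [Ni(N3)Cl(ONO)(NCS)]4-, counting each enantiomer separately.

In a tetrahedral complex all four positions are equivalent and every pair of ligands is adjacent — there is no cis/trans distinction.
Only one geometric arrangement is possible; it has no improper symmetry element, so it exists as a pair of enantiomers (2 stereoisomers).

2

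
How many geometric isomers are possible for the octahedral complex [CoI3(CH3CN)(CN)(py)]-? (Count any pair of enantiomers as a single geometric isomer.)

4

Working through the distinct placements yields 4 geometric isomers: I mer (3 arrangements); I fac (chiral).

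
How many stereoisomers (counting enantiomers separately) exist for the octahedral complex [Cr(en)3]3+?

Each en is bidentate and must span two cis positions.
Only one geometric arrangement is possible; it has no improper symmetry element, so it exists as a pair of enantiomers (2 stereoisomers).

2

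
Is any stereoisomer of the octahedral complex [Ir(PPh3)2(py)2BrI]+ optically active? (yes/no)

In an octahedral complex each vertex has one trans partner and four cis neighbours.
There are 6 geometric isomers: PPh3 trans, py trans; PPh3 cis, py cis (3 arrangements, 2 chiral); PPh3 cis, py trans; PPh3 trans, py cis.
Of these, 2 lack any improper symmetry element and so occur as enantiomeric pairs, giving 6 + 2 = 8 stereoisomers in total.

yes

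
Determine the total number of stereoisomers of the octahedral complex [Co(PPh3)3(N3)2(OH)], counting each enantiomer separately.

3

In an octahedral complex each vertex has one trans partner and four cis neighbours.
There are 3 geometric isomers: PPh3 mer, N3 trans; PPh3 mer, N3 cis; PPh3 fac, N3 cis.
Each arrangement has an internal mirror plane or centre of symmetry, so none is chiral.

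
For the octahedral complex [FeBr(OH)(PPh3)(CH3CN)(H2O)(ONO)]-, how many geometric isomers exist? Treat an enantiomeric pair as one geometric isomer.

15

Systematic enumeration (placing each ligand type in turn and discarding arrangements equivalent by rotation or reflection) gives 15 geometric isomers.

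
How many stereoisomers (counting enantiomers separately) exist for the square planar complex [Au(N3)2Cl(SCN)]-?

2

Working through the distinct placements yields 2 geometric isomers: N3 cis; N3 trans.
Each arrangement has an internal mirror plane or centre of symmetry, so none is chiral.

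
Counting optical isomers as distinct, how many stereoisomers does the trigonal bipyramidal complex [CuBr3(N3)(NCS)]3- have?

4

A trigonal bipyramid has two axial and three equatorial sites, which are chemically inequivalent.
There are 4 geometric isomers: N3 equatorial, NCS equatorial; N3 axial, NCS equatorial; N3 equatorial, NCS axial; N3 axial, NCS axial.
Each arrangement has an internal mirror plane or centre of symmetry, so none is chiral.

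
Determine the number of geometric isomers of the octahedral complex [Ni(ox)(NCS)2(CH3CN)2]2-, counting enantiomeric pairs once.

3

An octahedron has six vertices in three trans pairs; every non-trans pair is cis.
Each ox is bidentate and must span two cis positions.
The distinct arrangements are (3 in all): NCS cis, CH3CN trans; NCS cis, CH3CN cis (chiral); NCS trans, CH3CN cis.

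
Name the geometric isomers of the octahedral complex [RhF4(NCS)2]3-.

cis and trans

The six octahedral sites form three mutually perpendicular trans pairs.
Systematic placement gives 2 geometric isomers: NCS trans; NCS cis.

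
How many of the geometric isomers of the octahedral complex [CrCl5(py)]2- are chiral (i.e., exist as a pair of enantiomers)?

Only one geometric arrangement is possible.

0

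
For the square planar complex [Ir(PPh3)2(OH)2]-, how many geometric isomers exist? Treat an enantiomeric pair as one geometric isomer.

2

In a square planar complex each vertex has one trans partner and two cis neighbours.
The distinct arrangements are (2 in all): PPh3 cis; PPh3 trans.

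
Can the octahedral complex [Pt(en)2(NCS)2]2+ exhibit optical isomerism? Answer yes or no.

The six octahedral sites form three mutually perpendicular trans pairs.
Each en is bidentate and must span two cis positions.
Working through the distinct placements yields 2 geometric isomers: NCS trans; NCS cis (chiral).
One of these lacks any improper symmetry element and so occurs as an enantiomeric pair, giving 2 + 1 = 3 stereoisomers in total.

yes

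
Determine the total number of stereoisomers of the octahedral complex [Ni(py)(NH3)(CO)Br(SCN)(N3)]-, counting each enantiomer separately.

30

Exhaustive case analysis gives 15 geometric isomers.
Of these, 15 lack any improper symmetry element and so occur as enantiomeric pairs, giving 15 + 15 = 30 stereoisomers in total.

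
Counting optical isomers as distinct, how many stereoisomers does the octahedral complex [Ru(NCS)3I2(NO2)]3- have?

The distinct arrangements are (3 in all): NCS mer, I trans; NCS fac, I cis; NCS mer, I cis.
Each arrangement has an internal mirror plane or centre of symmetry, so none is chiral.

3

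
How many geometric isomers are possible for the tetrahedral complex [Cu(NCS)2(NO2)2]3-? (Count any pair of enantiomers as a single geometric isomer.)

In a tetrahedral complex all four positions are equivalent and every pair of ligands is adjacent — there is no cis/trans distinction.
Only one geometric arrangement is possible.

1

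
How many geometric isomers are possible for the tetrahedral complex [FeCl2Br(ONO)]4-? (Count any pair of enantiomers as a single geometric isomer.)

1

All four vertices of a tetrahedron are equivalent and mutually adjacent, so cis/trans isomerism cannot arise.
Only one geometric arrangement is possible.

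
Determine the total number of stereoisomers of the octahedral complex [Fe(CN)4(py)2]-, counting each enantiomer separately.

Working through the distinct placements yields 2 geometric isomers: py trans; py cis.
Each arrangement has an internal mirror plane or centre of symmetry, so none is chiral.

2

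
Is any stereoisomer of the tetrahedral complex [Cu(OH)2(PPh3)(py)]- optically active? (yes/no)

Only one geometric arrangement is possible.

no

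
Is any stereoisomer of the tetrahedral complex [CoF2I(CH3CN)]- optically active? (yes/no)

no

In a tetrahedral complex all four positions are equivalent and every pair of ligands is adjacent — there is no cis/trans distinction.
Only one geometric arrangement is possible.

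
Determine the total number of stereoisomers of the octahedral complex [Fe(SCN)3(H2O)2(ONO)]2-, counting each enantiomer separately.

3

In an octahedral complex each vertex has one trans partner and four cis neighbours.
There are 3 geometric isomers: SCN mer, H2O trans; SCN mer, H2O cis; SCN fac, H2O cis.
Each arrangement has an internal mirror plane or centre of symmetry, so none is chiral.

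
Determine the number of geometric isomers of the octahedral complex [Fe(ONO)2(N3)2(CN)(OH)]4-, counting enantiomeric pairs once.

Systematic placement gives 6 geometric isomers: ONO trans, N3 cis; ONO cis, N3 cis (3 arrangements, 2 chiral); ONO trans, N3 trans; ONO cis, N3 trans.

6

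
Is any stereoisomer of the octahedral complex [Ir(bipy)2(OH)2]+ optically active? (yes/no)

Each bipy is bidentate and must span two cis positions.
Working through the distinct placements yields 2 geometric isomers: OH trans; OH cis (chiral).
One of these lacks any improper symmetry element and so occurs as an enantiomeric pair, giving 2 + 1 = 3 stereoisomers in total.

yes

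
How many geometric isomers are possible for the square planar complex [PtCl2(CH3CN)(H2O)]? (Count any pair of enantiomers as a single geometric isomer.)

In a square planar complex each vertex has one trans partner and two cis neighbours.
Working through the distinct placements yields 2 geometric isomers: Cl cis; Cl trans.

2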